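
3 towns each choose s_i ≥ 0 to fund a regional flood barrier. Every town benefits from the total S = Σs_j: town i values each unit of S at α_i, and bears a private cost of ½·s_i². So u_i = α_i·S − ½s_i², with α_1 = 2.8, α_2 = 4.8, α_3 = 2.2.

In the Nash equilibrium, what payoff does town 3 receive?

19.14

Town i's FOC: ∂u_i/∂s_i = α_i − s_i = 0, so s_i* = α_i.
NE contributions = (2.8, 4.8, 2.2); S = 9.8.
u_3 = α_3·S − ½·(s_3)² = 2.2·9.8 − ½·2.2² = 19.14.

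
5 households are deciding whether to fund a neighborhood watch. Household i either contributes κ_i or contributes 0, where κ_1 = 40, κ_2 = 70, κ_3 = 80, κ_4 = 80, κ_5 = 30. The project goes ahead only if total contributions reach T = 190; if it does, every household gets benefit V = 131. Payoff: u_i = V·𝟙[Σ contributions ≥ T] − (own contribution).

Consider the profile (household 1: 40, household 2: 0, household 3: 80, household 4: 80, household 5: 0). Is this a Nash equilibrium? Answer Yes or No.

Yes

Total = 200 ≥ 190: provided.
Household 1 (pledges 40, payoff 91): dropping to 0 → total 160, payoff 0. No gain.
Household 2 (pledges 0, payoff 131): pledging 70 → total 270, payoff 61. No gain.
Household 3 (pledges 80, payoff 51): dropping to 0 → total 120, payoff 0. No gain.
Household 4 (pledges 80, payoff 51): dropping to 0 → total 120, payoff 0. No gain.
Household 5 (pledges 0, payoff 131): pledging 30 → total 230, payoff 101. No gain.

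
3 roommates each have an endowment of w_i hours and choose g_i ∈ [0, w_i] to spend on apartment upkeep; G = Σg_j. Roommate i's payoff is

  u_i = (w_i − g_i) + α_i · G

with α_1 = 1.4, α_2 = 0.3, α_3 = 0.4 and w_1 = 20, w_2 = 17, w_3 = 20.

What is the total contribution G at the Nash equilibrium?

20

∂u_i/∂g_i = α_i − 1, so roommate i contributes w_i if α_i > 1, else 0.
α_i > 1 for i ∈ {1}; NE contributions (20, 0, 0), G = 20.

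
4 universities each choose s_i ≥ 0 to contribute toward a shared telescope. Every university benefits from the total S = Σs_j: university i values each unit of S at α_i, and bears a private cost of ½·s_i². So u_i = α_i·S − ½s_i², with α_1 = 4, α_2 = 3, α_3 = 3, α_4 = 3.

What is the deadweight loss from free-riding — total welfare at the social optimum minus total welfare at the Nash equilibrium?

University i's FOC: ∂u_i/∂s_i = α_i − s_i = 0, so s_i* = α_i.
NE contributions = (4, 3, 3, 3); S = 13.
W^NE = (Σα)·S − ½Σα_i² = 13² − ½·43 = 147.5.
Planner sets s_i = Σα_j = 13 for every i, so S^SO = 4·13 = 52.
W^SO = (Σα)·S^SO − ½·4·(Σα)² = (4/2)·13² = 338.
Deadweight loss = W^SO − W^NE = 190.5.

190.5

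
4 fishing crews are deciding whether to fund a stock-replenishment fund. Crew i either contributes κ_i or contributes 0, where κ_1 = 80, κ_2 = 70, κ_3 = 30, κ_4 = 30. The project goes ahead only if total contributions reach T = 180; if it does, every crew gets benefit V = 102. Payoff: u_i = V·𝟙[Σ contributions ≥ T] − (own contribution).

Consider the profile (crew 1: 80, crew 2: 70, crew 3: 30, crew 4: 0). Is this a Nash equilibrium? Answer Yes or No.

Yes

Total = 180 ≥ 180: provided.
Crew 1 (pledges 80, payoff 22): dropping to 0 → total 100, payoff 0. No gain.
Crew 2 (pledges 70, payoff 32): dropping to 0 → total 110, payoff 0. No gain.
Crew 3 (pledges 30, payoff 72): dropping to 0 → total 150, payoff 0. No gain.
Crew 4 (pledges 0, payoff 102): pledging 30 → total 210, payoff 72. No gain.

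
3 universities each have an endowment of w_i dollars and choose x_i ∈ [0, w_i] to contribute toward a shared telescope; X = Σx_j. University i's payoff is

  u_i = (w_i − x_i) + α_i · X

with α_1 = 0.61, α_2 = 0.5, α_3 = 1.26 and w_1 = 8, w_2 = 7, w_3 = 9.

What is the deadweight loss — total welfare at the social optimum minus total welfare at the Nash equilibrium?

∂u_i/∂x_i = α_i − 1, so university i contributes w_i if α_i > 1, else 0.
α_i > 1 for i ∈ {3}; NE contributions (0, 0, 9), X = 9.
W^NE = Σw_i − X^NE + (Σα_i)·X^NE = 24 + 1.37·9 = 36.33.
Planner: ∂(Σu_j)/∂x_i = Σα_j − 1 = 1.37 > 0, so everyone contributes w_i; X^SO = 24, W^SO = 24 + 1.37·24 = 56.88.
Deadweight loss = 20.55.

20.55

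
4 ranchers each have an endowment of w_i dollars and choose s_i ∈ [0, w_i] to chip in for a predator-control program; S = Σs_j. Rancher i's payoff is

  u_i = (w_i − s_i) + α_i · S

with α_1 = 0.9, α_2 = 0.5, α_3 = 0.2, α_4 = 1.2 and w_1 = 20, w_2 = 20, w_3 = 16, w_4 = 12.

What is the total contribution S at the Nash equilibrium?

∂u_i/∂s_i = α_i − 1, so rancher i contributes w_i if α_i > 1, else 0.
α_i > 1 for i ∈ {4}; NE contributions (0, 0, 0, 12), S = 12.

12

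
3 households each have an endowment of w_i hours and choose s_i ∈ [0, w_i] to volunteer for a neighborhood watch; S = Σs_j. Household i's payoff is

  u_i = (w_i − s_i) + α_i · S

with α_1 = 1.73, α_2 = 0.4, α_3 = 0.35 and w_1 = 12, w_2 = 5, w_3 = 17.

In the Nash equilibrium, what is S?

12

∂u_i/∂s_i = α_i − 1, so household i contributes w_i if α_i > 1, else 0.
α_i > 1 for i ∈ {1}; NE contributions (12, 0, 0), S = 12.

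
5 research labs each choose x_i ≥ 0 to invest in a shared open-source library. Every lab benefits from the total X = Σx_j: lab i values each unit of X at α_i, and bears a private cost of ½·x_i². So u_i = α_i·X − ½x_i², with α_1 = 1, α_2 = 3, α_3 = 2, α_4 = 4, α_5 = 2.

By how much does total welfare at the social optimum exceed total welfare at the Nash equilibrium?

233

Lab i's FOC: ∂u_i/∂x_i = α_i − x_i = 0, so x_i* = α_i.
NE contributions = (1, 3, 2, 4, 2); X = 12.
W^NE = (Σα)·X − ½Σα_i² = 12² − ½·34 = 127.
Planner sets x_i = Σα_j = 12 for every i, so X^SO = 5·12 = 60.
W^SO = (Σα)·X^SO − ½·5·(Σα)² = (5/2)·12² = 360.
Deadweight loss = W^SO − W^NE = 233.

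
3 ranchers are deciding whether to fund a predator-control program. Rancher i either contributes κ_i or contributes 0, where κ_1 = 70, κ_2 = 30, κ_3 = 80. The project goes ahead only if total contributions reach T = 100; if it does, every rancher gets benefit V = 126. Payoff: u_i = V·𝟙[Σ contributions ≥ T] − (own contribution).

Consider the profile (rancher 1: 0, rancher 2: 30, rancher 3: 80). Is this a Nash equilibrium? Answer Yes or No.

Total = 110 ≥ 100: provided.
Rancher 1 (pledges 0, payoff 126): pledging 70 → total 180, payoff 56. No gain.
Rancher 2 (pledges 30, payoff 96): dropping to 0 → total 80, payoff 0. No gain.
Rancher 3 (pledges 80, payoff 46): dropping to 0 → total 30, payoff 0. No gain.

Yes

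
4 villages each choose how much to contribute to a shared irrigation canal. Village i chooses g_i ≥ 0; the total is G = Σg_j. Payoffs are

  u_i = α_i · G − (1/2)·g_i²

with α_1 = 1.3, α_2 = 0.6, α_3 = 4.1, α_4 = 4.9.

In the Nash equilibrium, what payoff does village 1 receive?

13.325

Village i's FOC: ∂u_i/∂g_i = α_i − g_i = 0, so g_i* = α_i.
NE contributions = (1.3, 0.6, 4.1, 4.9); G = 10.9.
u_1 = α_1·G − ½·(g_1)² = 1.3·10.9 − ½·1.3² = 13.325.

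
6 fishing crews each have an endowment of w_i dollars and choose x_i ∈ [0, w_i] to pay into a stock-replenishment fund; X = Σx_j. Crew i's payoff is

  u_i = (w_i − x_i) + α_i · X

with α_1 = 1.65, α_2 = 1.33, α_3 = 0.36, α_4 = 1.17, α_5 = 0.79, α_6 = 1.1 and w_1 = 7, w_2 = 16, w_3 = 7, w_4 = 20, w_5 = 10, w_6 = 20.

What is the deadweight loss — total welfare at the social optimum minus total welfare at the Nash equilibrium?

∂u_i/∂x_i = α_i − 1, so crew i contributes w_i if α_i > 1, else 0.
α_i > 1 for i ∈ {1, 2, 4, 6}; NE contributions (7, 16, 0, 20, 0, 20), X = 63.
W^NE = Σw_i − X^NE + (Σα_i)·X^NE = 80 + 5.4·63 = 420.2.
Planner: ∂(Σu_j)/∂x_i = Σα_j − 1 = 5.4 > 0, so everyone contributes w_i; X^SO = 80, W^SO = 80 + 5.4·80 = 512.
Deadweight loss = 91.8.

91.8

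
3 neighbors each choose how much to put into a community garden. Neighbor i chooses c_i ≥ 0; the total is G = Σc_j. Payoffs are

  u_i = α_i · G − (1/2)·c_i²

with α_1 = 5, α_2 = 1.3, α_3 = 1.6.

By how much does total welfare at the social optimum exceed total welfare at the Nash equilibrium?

Neighbor i's FOC: ∂u_i/∂c_i = α_i − c_i = 0, so c_i* = α_i.
NE contributions = (5, 1.3, 1.6); G = 7.9.
W^NE = (Σα)·G − ½Σα_i² = 7.9² − ½·29.25 = 47.785.
Planner sets c_i = Σα_j = 7.9 for every i, so G^SO = 3·7.9 = 23.7.
W^SO = (Σα)·G^SO − ½·3·(Σα)² = (3/2)·7.9² = 93.615.
Deadweight loss = W^SO − W^NE = 45.83.

45.83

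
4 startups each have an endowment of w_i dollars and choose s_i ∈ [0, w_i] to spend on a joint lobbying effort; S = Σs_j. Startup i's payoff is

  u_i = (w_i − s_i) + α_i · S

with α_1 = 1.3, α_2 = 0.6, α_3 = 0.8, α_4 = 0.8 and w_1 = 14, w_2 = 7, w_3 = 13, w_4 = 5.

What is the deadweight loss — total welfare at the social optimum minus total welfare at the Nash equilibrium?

∂u_i/∂s_i = α_i − 1, so startup i contributes w_i if α_i > 1, else 0.
α_i > 1 for i ∈ {1}; NE contributions (14, 0, 0, 0), S = 14.
W^NE = Σw_i − S^NE + (Σα_i)·S^NE = 39 + 2.5·14 = 74.
Planner: ∂(Σu_j)/∂s_i = Σα_j − 1 = 2.5 > 0, so everyone contributes w_i; S^SO = 39, W^SO = 39 + 2.5·39 = 136.5.
Deadweight loss = 62.5.

62.5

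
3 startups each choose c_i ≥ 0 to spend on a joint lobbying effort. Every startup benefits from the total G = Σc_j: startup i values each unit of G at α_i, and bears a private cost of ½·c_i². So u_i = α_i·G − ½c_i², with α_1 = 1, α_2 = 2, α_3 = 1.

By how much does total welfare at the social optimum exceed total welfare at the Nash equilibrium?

11

Startup i's FOC: ∂u_i/∂c_i = α_i − c_i = 0, so c_i* = α_i.
NE contributions = (1, 2, 1); G = 4.
W^NE = (Σα)·G − ½Σα_i² = 4² − ½·6 = 13.
Planner sets c_i = Σα_j = 4 for every i, so G^SO = 3·4 = 12.
W^SO = (Σα)·G^SO − ½·3·(Σα)² = (3/2)·4² = 24.
Deadweight loss = W^SO − W^NE = 11.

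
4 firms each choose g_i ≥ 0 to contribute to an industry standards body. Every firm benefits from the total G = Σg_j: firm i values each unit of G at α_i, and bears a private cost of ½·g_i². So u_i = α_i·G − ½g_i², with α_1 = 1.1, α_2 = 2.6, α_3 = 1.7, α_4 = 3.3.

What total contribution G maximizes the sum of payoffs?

34.8

Planner FOC: ∂(Σu_j)/∂g_i = (Σα_j) − g_i = 0, so g_i^SO = Σα_j = 8.7 for every i; G^SO = 34.8.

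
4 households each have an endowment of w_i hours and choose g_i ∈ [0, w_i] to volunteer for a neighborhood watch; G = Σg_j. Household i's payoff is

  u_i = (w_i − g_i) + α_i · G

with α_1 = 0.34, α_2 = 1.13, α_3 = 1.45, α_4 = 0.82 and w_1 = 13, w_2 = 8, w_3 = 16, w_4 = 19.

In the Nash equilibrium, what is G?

24

∂u_i/∂g_i = α_i − 1, so household i contributes w_i if α_i > 1, else 0.
α_i > 1 for i ∈ {2, 3}; NE contributions (0, 8, 16, 0), G = 24.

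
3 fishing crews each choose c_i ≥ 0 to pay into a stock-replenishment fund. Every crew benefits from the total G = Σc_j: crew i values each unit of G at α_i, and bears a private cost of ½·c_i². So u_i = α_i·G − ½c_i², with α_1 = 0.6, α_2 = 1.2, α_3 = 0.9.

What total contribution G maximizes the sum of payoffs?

Planner FOC: ∂(Σu_j)/∂c_i = (Σα_j) − c_i = 0, so c_i^SO = Σα_j = 2.7 for every i; G^SO = 8.1.

8.1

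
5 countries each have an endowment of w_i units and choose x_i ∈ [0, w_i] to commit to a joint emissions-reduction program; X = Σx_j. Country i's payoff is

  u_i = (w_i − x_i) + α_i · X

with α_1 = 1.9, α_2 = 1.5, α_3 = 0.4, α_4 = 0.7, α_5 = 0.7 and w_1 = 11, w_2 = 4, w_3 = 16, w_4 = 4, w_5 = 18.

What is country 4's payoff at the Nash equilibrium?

14.5

∂u_i/∂x_i = α_i − 1, so country i contributes w_i if α_i > 1, else 0.
α_i > 1 for i ∈ {1, 2}; NE contributions (11, 4, 0, 0, 0), X = 15.
u_4 = (4 − 0) + 0.7·15 = 14.5.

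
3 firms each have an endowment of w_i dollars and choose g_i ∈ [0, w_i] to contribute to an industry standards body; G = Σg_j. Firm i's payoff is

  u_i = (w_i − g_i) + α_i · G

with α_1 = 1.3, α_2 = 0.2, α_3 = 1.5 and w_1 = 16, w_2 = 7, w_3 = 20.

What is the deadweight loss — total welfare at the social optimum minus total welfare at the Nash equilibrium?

∂u_i/∂g_i = α_i − 1, so firm i contributes w_i if α_i > 1, else 0.
α_i > 1 for i ∈ {1, 3}; NE contributions (16, 0, 20), G = 36.
W^NE = Σw_i − G^NE + (Σα_i)·G^NE = 43 + 2·36 = 115.
Planner: ∂(Σu_j)/∂g_i = Σα_j − 1 = 2 > 0, so everyone contributes w_i; G^SO = 43, W^SO = 43 + 2·43 = 129.
Deadweight loss = 14.

14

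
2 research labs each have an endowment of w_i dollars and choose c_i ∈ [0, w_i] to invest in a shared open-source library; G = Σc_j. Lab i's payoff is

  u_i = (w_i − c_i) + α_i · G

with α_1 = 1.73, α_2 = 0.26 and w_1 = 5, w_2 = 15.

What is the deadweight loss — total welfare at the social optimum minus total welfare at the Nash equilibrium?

∂u_i/∂c_i = α_i − 1, so lab i contributes w_i if α_i > 1, else 0.
α_i > 1 for i ∈ {1}; NE contributions (5, 0), G = 5.
W^NE = Σw_i − G^NE + (Σα_i)·G^NE = 20 + 0.99·5 = 24.95.
Planner: ∂(Σu_j)/∂c_i = Σα_j − 1 = 0.99 > 0, so everyone contributes w_i; G^SO = 20, W^SO = 20 + 0.99·20 = 39.8.
Deadweight loss = 14.85.

14.85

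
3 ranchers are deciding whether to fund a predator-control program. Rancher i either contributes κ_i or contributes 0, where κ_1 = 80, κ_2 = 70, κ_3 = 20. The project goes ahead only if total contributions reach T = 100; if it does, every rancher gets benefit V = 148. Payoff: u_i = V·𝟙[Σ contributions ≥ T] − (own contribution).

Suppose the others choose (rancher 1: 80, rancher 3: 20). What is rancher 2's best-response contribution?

0

Others' total = 100 ≥ 100; contributing adds cost 70 for no extra benefit.
Best response: 0.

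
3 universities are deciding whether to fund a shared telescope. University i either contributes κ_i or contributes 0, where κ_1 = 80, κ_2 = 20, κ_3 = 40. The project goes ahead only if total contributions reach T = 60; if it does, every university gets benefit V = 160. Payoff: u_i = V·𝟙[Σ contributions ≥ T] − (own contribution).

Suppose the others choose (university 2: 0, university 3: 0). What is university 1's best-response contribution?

80

Others' total = 0. Contributing 80 brings total to 80 ≥ 60: gain V − κ_1 = 80.
Best response: 80.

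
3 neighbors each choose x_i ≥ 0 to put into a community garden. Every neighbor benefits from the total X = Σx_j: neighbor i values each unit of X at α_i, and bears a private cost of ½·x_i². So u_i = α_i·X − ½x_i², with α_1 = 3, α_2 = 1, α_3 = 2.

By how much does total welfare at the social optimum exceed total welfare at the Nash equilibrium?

25

Neighbor i's FOC: ∂u_i/∂x_i = α_i − x_i = 0, so x_i* = α_i.
NE contributions = (3, 1, 2); X = 6.
W^NE = (Σα)·X − ½Σα_i² = 6² − ½·14 = 29.
Planner sets x_i = Σα_j = 6 for every i, so X^SO = 3·6 = 18.
W^SO = (Σα)·X^SO − ½·3·(Σα)² = (3/2)·6² = 54.
Deadweight loss = W^SO − W^NE = 25.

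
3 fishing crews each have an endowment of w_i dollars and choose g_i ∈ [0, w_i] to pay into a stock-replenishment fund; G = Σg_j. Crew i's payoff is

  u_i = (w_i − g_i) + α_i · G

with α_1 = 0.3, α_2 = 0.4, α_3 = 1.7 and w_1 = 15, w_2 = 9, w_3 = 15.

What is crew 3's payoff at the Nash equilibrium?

25.5

∂u_i/∂g_i = α_i − 1, so crew i contributes w_i if α_i > 1, else 0.
α_i > 1 for i ∈ {3}; NE contributions (0, 0, 15), G = 15.
u_3 = (15 − 15) + 1.7·15 = 25.5.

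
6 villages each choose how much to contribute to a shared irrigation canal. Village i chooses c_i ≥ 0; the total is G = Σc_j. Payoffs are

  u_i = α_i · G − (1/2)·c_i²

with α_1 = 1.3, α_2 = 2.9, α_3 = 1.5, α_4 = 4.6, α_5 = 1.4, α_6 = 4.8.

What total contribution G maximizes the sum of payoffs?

Planner FOC: ∂(Σu_j)/∂c_i = (Σα_j) − c_i = 0, so c_i^SO = Σα_j = 16.5 for every i; G^SO = 99.

99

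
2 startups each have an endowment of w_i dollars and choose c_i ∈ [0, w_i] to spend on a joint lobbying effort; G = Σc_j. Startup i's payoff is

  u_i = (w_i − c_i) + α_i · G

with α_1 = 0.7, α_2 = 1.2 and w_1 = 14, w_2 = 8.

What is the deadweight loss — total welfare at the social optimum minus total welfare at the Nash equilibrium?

∂u_i/∂c_i = α_i − 1, so startup i contributes w_i if α_i > 1, else 0.
α_i > 1 for i ∈ {2}; NE contributions (0, 8), G = 8.
W^NE = Σw_i − G^NE + (Σα_i)·G^NE = 22 + 0.9·8 = 29.2.
Planner: ∂(Σu_j)/∂c_i = Σα_j − 1 = 0.9 > 0, so everyone contributes w_i; G^SO = 22, W^SO = 22 + 0.9·22 = 41.8.
Deadweight loss = 12.6.

12.6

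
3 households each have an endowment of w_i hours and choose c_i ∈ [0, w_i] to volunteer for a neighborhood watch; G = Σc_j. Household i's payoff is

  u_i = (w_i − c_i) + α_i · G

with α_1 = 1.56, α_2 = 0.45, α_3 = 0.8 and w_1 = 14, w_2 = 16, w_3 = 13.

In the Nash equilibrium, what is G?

∂u_i/∂c_i = α_i − 1, so household i contributes w_i if α_i > 1, else 0.
α_i > 1 for i ∈ {1}; NE contributions (14, 0, 0), G = 14.

14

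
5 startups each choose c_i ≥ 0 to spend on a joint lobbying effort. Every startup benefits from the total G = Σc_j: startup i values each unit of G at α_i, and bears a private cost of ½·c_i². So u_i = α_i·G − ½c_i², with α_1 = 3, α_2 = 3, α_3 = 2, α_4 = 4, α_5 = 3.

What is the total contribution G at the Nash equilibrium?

15

Startup i's FOC: ∂u_i/∂c_i = α_i − c_i = 0, so c_i* = α_i.
NE contributions = (3, 3, 2, 4, 3); G = 15.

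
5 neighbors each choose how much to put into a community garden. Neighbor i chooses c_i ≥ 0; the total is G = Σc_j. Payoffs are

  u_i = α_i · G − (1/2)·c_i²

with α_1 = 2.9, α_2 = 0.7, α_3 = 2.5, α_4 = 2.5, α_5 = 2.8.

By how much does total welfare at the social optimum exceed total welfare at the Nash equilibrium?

Neighbor i's FOC: ∂u_i/∂c_i = α_i − c_i = 0, so c_i* = α_i.
NE contributions = (2.9, 0.7, 2.5, 2.5, 2.8); G = 11.4.
W^NE = (Σα)·G − ½Σα_i² = 11.4² − ½·29.24 = 115.34.
Planner sets c_i = Σα_j = 11.4 for every i, so G^SO = 5·11.4 = 57.
W^SO = (Σα)·G^SO − ½·5·(Σα)² = (5/2)·11.4² = 324.9.
Deadweight loss = W^SO − W^NE = 209.56.

209.56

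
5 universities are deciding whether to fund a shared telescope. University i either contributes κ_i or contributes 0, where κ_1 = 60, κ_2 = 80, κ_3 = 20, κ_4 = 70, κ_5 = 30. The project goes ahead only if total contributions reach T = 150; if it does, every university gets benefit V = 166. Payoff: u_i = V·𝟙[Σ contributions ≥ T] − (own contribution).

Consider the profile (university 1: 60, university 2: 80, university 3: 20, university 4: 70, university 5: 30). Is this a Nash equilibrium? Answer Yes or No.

Total = 260 ≥ 150: provided.
University 1 (pledges 60, payoff 106): dropping to 0 → total 200, payoff 166. Profitable deviation.

No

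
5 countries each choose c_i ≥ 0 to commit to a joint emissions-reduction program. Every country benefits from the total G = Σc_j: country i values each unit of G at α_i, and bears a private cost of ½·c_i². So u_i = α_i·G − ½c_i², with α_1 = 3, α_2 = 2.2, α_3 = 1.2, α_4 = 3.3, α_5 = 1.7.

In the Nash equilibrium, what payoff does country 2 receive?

22.66

Country i's FOC: ∂u_i/∂c_i = α_i − c_i = 0, so c_i* = α_i.
NE contributions = (3, 2.2, 1.2, 3.3, 1.7); G = 11.4.
u_2 = α_2·G − ½·(c_2)² = 2.2·11.4 − ½·2.2² = 22.66.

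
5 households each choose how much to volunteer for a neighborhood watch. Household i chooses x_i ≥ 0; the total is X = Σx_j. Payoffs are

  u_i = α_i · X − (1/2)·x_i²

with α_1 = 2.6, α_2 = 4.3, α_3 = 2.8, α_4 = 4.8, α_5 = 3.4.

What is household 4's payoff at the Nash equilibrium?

Household i's FOC: ∂u_i/∂x_i = α_i − x_i = 0, so x_i* = α_i.
NE contributions = (2.6, 4.3, 2.8, 4.8, 3.4); X = 17.9.
u_4 = α_4·X − ½·(x_4)² = 4.8·17.9 − ½·4.8² = 74.4.

74.4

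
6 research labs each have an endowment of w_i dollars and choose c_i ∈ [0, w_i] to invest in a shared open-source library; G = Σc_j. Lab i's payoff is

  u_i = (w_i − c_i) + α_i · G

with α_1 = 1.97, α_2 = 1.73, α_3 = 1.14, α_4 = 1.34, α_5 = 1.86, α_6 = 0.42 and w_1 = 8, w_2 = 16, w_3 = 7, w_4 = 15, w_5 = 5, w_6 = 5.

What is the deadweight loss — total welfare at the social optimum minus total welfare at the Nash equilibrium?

∂u_i/∂c_i = α_i − 1, so lab i contributes w_i if α_i > 1, else 0.
α_i > 1 for i ∈ {1, 2, 3, 4, 5}; NE contributions (8, 16, 7, 15, 5, 0), G = 51.
W^NE = Σw_i − G^NE + (Σα_i)·G^NE = 56 + 7.46·51 = 436.46.
Planner: ∂(Σu_j)/∂c_i = Σα_j − 1 = 7.46 > 0, so everyone contributes w_i; G^SO = 56, W^SO = 56 + 7.46·56 = 473.76.
Deadweight loss = 37.3.

37.3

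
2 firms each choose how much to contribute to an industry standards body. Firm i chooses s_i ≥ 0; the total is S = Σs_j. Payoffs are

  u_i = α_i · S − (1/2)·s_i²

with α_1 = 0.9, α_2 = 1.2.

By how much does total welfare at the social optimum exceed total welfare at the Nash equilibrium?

Firm i's FOC: ∂u_i/∂s_i = α_i − s_i = 0, so s_i* = α_i.
NE contributions = (0.9, 1.2); S = 2.1.
W^NE = (Σα)·S − ½Σα_i² = 2.1² − ½·2.25 = 3.285.
Planner sets s_i = Σα_j = 2.1 for every i, so S^SO = 2·2.1 = 4.2.
W^SO = (Σα)·S^SO − ½·2·(Σα)² = (2/2)·2.1² = 4.41.
Deadweight loss = W^SO − W^NE = 1.125.

1.125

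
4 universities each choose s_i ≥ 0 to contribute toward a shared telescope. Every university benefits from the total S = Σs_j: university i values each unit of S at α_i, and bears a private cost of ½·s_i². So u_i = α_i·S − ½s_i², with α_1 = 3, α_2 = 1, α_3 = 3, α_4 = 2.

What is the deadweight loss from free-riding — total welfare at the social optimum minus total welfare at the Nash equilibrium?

University i's FOC: ∂u_i/∂s_i = α_i − s_i = 0, so s_i* = α_i.
NE contributions = (3, 1, 3, 2); S = 9.
W^NE = (Σα)·S − ½Σα_i² = 9² − ½·23 = 69.5.
Planner sets s_i = Σα_j = 9 for every i, so S^SO = 4·9 = 36.
W^SO = (Σα)·S^SO − ½·4·(Σα)² = (4/2)·9² = 162.
Deadweight loss = W^SO − W^NE = 92.5.

92.5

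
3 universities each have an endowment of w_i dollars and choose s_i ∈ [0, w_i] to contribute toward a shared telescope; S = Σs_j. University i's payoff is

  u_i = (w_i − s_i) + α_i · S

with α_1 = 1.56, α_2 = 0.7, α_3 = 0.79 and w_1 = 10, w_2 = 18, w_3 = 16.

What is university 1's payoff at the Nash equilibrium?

15.6

∂u_i/∂s_i = α_i − 1, so university i contributes w_i if α_i > 1, else 0.
α_i > 1 for i ∈ {1}; NE contributions (10, 0, 0), S = 10.
u_1 = (10 − 10) + 1.56·10 = 15.6.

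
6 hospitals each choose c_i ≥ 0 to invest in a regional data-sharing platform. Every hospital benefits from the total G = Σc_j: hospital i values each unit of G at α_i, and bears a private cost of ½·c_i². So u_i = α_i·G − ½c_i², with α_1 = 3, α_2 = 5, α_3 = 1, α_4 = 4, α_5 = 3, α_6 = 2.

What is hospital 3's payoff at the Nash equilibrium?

Hospital i's FOC: ∂u_i/∂c_i = α_i − c_i = 0, so c_i* = α_i.
NE contributions = (3, 5, 1, 4, 3, 2); G = 18.
u_3 = α_3·G − ½·(c_3)² = 1·18 − ½·1² = 17.5.

17.5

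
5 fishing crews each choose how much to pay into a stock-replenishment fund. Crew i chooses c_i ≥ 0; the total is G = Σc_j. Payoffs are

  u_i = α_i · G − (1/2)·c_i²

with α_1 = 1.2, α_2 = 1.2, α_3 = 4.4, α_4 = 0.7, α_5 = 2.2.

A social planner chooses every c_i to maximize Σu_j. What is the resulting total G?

Planner FOC: ∂(Σu_j)/∂c_i = (Σα_j) − c_i = 0, so c_i^SO = Σα_j = 9.7 for every i; G^SO = 48.5.

48.5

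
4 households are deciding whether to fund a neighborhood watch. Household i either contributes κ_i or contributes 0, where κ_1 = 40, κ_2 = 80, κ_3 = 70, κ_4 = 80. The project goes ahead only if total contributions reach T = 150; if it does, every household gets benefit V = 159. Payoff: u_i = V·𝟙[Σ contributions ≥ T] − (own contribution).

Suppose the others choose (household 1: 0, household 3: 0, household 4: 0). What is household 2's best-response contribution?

0

Others' total = 0. Even contributing 80 gives 80 < 150: no benefit either way.
Best response: 0.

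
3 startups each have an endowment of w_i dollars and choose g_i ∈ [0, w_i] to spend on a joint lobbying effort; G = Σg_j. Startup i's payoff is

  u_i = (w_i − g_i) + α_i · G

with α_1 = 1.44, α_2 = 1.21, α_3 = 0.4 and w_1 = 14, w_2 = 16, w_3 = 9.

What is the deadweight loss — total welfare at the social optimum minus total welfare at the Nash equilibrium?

∂u_i/∂g_i = α_i − 1, so startup i contributes w_i if α_i > 1, else 0.
α_i > 1 for i ∈ {1, 2}; NE contributions (14, 16, 0), G = 30.
W^NE = Σw_i − G^NE + (Σα_i)·G^NE = 39 + 2.05·30 = 100.5.
Planner: ∂(Σu_j)/∂g_i = Σα_j − 1 = 2.05 > 0, so everyone contributes w_i; G^SO = 39, W^SO = 39 + 2.05·39 = 118.95.
Deadweight loss = 18.45.

18.45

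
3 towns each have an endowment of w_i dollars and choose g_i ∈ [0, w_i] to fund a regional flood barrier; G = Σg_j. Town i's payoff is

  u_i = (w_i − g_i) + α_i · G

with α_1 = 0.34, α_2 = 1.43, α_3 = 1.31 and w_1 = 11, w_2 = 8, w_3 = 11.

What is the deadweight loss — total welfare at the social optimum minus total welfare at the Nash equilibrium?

22.88

∂u_i/∂g_i = α_i − 1, so town i contributes w_i if α_i > 1, else 0.
α_i > 1 for i ∈ {2, 3}; NE contributions (0, 8, 11), G = 19.
W^NE = Σw_i − G^NE + (Σα_i)·G^NE = 30 + 2.08·19 = 69.52.
Planner: ∂(Σu_j)/∂g_i = Σα_j − 1 = 2.08 > 0, so everyone contributes w_i; G^SO = 30, W^SO = 30 + 2.08·30 = 92.4.
Deadweight loss = 22.88.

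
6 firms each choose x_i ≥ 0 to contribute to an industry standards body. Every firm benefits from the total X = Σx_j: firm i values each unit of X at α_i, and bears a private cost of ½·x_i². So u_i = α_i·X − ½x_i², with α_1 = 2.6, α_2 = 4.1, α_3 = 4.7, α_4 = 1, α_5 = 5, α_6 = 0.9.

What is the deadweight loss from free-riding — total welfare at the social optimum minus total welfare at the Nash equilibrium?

706.015

Firm i's FOC: ∂u_i/∂x_i = α_i − x_i = 0, so x_i* = α_i.
NE contributions = (2.6, 4.1, 4.7, 1, 5, 0.9); X = 18.3.
W^NE = (Σα)·X − ½Σα_i² = 18.3² − ½·72.47 = 298.655.
Planner sets x_i = Σα_j = 18.3 for every i, so X^SO = 6·18.3 = 109.8.
W^SO = (Σα)·X^SO − ½·6·(Σα)² = (6/2)·18.3² = 1004.67.
Deadweight loss = W^SO − W^NE = 706.015.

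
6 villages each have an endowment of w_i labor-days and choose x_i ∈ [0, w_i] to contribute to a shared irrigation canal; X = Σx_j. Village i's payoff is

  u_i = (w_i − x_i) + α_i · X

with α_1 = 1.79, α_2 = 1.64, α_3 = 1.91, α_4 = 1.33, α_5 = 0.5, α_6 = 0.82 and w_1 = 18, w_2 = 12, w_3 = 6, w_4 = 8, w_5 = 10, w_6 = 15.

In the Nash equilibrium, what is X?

44

∂u_i/∂x_i = α_i − 1, so village i contributes w_i if α_i > 1, else 0.
α_i > 1 for i ∈ {1, 2, 3, 4}; NE contributions (18, 12, 6, 8, 0, 0), X = 44.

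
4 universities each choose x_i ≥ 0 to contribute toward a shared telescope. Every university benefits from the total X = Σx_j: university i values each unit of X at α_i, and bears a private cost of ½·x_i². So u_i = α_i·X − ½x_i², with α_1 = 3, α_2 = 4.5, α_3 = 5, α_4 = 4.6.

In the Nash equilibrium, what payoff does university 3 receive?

University i's FOC: ∂u_i/∂x_i = α_i − x_i = 0, so x_i* = α_i.
NE contributions = (3, 4.5, 5, 4.6); X = 17.1.
u_3 = α_3·X − ½·(x_3)² = 5·17.1 − ½·5² = 73.

73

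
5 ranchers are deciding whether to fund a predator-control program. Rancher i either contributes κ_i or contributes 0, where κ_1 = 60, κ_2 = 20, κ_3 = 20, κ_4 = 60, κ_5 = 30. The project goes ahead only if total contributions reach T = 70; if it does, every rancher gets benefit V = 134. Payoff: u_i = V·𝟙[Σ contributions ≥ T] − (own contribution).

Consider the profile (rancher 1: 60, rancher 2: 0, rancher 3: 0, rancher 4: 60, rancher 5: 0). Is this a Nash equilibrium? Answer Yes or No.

Yes

Total = 120 ≥ 70: provided.
Rancher 1 (pledges 60, payoff 74): dropping to 0 → total 60, payoff 0. No gain.
Rancher 2 (pledges 0, payoff 134): pledging 20 → total 140, payoff 114. No gain.
Rancher 3 (pledges 0, payoff 134): pledging 20 → total 140, payoff 114. No gain.
Rancher 4 (pledges 60, payoff 74): dropping to 0 → total 60, payoff 0. No gain.
Rancher 5 (pledges 0, payoff 134): pledging 30 → total 150, payoff 104. No gain.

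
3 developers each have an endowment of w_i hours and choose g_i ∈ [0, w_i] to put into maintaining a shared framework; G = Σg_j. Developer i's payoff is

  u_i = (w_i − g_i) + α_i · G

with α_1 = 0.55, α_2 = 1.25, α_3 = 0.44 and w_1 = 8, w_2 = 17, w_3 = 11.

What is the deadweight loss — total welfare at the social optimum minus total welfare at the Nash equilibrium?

∂u_i/∂g_i = α_i − 1, so developer i contributes w_i if α_i > 1, else 0.
α_i > 1 for i ∈ {2}; NE contributions (0, 17, 0), G = 17.
W^NE = Σw_i − G^NE + (Σα_i)·G^NE = 36 + 1.24·17 = 57.08.
Planner: ∂(Σu_j)/∂g_i = Σα_j − 1 = 1.24 > 0, so everyone contributes w_i; G^SO = 36, W^SO = 36 + 1.24·36 = 80.64.
Deadweight loss = 23.56.

23.56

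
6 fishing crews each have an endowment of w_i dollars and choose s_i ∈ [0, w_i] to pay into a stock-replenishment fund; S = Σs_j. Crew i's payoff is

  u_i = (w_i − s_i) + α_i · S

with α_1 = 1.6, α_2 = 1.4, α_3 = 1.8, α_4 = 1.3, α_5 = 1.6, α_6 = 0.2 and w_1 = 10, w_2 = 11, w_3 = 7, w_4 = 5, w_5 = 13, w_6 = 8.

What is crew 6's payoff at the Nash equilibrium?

∂u_i/∂s_i = α_i − 1, so crew i contributes w_i if α_i > 1, else 0.
α_i > 1 for i ∈ {1, 2, 3, 4, 5}; NE contributions (10, 11, 7, 5, 13, 0), S = 46.
u_6 = (8 − 0) + 0.2·46 = 17.2.

17.2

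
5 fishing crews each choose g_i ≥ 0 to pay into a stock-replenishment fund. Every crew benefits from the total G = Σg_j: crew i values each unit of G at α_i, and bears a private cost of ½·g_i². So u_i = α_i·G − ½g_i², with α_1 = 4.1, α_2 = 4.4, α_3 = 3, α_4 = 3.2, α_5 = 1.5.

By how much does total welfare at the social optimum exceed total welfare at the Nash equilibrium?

Crew i's FOC: ∂u_i/∂g_i = α_i − g_i = 0, so g_i* = α_i.
NE contributions = (4.1, 4.4, 3, 3.2, 1.5); G = 16.2.
W^NE = (Σα)·G − ½Σα_i² = 16.2² − ½·57.66 = 233.61.
Planner sets g_i = Σα_j = 16.2 for every i, so G^SO = 5·16.2 = 81.
W^SO = (Σα)·G^SO − ½·5·(Σα)² = (5/2)·16.2² = 656.1.
Deadweight loss = W^SO − W^NE = 422.49.

422.49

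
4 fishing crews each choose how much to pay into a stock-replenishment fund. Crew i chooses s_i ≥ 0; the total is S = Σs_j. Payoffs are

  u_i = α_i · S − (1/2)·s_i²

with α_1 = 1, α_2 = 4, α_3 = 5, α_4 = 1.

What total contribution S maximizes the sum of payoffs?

Planner FOC: ∂(Σu_j)/∂s_i = (Σα_j) − s_i = 0, so s_i^SO = Σα_j = 11 for every i; S^SO = 44.

44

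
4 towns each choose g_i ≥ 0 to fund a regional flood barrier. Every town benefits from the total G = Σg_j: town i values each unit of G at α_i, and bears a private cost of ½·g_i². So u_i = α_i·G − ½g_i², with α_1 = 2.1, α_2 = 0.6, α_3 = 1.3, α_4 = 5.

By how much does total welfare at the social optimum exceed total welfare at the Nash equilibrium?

Town i's FOC: ∂u_i/∂g_i = α_i − g_i = 0, so g_i* = α_i.
NE contributions = (2.1, 0.6, 1.3, 5); G = 9.
W^NE = (Σα)·G − ½Σα_i² = 9² − ½·31.46 = 65.27.
Planner sets g_i = Σα_j = 9 for every i, so G^SO = 4·9 = 36.
W^SO = (Σα)·G^SO − ½·4·(Σα)² = (4/2)·9² = 162.
Deadweight loss = W^SO − W^NE = 96.73.

96.73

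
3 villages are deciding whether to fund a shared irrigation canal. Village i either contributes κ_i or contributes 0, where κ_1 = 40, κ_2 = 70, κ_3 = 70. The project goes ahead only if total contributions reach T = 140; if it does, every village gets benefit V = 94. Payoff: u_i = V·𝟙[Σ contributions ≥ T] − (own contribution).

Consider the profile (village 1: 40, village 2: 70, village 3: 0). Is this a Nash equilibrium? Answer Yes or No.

No

Total = 110 < 140: not provided.
Village 1 (pledges 40, payoff -40): dropping to 0 → total 70, payoff 0. Profitable deviation.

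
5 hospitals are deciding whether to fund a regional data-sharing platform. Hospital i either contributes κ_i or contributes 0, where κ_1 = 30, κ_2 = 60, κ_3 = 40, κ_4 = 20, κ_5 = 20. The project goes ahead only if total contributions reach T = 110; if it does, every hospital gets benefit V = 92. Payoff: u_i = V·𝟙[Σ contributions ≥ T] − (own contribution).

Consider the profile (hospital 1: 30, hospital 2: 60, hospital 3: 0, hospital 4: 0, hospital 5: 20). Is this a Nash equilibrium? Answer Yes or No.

Yes

Total = 110 ≥ 110: provided.
Hospital 1 (pledges 30, payoff 62): dropping to 0 → total 80, payoff 0. No gain.
Hospital 2 (pledges 60, payoff 32): dropping to 0 → total 50, payoff 0. No gain.
Hospital 3 (pledges 0, payoff 92): pledging 40 → total 150, payoff 52. No gain.
Hospital 4 (pledges 0, payoff 92): pledging 20 → total 130, payoff 72. No gain.
Hospital 5 (pledges 20, payoff 72): dropping to 0 → total 90, payoff 0. No gain.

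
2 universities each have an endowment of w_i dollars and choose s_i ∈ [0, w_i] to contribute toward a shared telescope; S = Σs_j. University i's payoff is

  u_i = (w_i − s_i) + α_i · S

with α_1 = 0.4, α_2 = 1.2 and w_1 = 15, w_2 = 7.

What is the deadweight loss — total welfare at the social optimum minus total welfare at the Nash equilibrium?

∂u_i/∂s_i = α_i − 1, so university i contributes w_i if α_i > 1, else 0.
α_i > 1 for i ∈ {2}; NE contributions (0, 7), S = 7.
W^NE = Σw_i − S^NE + (Σα_i)·S^NE = 22 + 0.6·7 = 26.2.
Planner: ∂(Σu_j)/∂s_i = Σα_j − 1 = 0.6 > 0, so everyone contributes w_i; S^SO = 22, W^SO = 22 + 0.6·22 = 35.2.
Deadweight loss = 9.

9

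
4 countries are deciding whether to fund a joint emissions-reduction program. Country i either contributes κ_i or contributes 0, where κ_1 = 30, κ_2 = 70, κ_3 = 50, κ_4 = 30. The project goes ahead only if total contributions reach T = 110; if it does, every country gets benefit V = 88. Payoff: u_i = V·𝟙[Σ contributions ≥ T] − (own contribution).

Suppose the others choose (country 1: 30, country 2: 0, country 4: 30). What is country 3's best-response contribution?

Others' total = 60. Contributing 50 brings total to 110 ≥ 110: gain V − κ_3 = 38.
Best response: 50.

50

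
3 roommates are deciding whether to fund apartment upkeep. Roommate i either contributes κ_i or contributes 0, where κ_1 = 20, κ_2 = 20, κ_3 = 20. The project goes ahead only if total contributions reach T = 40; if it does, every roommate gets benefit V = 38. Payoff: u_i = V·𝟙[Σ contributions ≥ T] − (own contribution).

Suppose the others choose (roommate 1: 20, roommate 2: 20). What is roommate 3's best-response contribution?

Others' total = 40 ≥ 40; contributing adds cost 20 for no extra benefit.
Best response: 0.

0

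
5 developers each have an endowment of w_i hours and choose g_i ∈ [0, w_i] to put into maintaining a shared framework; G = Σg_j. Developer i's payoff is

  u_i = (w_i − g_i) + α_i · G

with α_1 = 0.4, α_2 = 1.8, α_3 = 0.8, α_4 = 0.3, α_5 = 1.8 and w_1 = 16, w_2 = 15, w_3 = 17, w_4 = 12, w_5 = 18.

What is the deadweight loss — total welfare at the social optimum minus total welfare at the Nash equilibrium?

∂u_i/∂g_i = α_i − 1, so developer i contributes w_i if α_i > 1, else 0.
α_i > 1 for i ∈ {2, 5}; NE contributions (0, 15, 0, 0, 18), G = 33.
W^NE = Σw_i − G^NE + (Σα_i)·G^NE = 78 + 4.1·33 = 213.3.
Planner: ∂(Σu_j)/∂g_i = Σα_j − 1 = 4.1 > 0, so everyone contributes w_i; G^SO = 78, W^SO = 78 + 4.1·78 = 397.8.
Deadweight loss = 184.5.

184.5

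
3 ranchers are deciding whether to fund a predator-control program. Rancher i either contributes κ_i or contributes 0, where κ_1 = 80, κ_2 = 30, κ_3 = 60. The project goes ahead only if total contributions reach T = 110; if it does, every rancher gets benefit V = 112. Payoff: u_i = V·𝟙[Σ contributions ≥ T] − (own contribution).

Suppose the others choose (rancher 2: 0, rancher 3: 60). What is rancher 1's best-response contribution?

80

Others' total = 60. Contributing 80 brings total to 140 ≥ 110: gain V − κ_1 = 32.
Best response: 80.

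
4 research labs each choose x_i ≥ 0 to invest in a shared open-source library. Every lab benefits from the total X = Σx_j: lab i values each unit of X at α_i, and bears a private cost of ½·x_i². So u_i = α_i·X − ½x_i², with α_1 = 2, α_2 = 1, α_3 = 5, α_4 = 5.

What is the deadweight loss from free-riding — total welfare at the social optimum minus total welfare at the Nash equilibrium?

196.5

Lab i's FOC: ∂u_i/∂x_i = α_i − x_i = 0, so x_i* = α_i.
NE contributions = (2, 1, 5, 5); X = 13.
W^NE = (Σα)·X − ½Σα_i² = 13² − ½·55 = 141.5.
Planner sets x_i = Σα_j = 13 for every i, so X^SO = 4·13 = 52.
W^SO = (Σα)·X^SO − ½·4·(Σα)² = (4/2)·13² = 338.
Deadweight loss = W^SO − W^NE = 196.5.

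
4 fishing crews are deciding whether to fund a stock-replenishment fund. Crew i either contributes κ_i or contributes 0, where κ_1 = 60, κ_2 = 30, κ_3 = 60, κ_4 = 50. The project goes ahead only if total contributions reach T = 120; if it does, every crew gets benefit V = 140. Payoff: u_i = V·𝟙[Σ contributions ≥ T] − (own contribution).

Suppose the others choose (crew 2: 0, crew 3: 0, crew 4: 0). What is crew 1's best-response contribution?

Others' total = 0. Even contributing 60 gives 60 < 120: no benefit either way.
Best response: 0.

0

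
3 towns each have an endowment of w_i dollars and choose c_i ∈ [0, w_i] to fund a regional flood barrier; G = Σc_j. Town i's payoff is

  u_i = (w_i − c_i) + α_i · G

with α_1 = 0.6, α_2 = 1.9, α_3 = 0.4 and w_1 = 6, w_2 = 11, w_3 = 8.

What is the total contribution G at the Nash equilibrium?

11

∂u_i/∂c_i = α_i − 1, so town i contributes w_i if α_i > 1, else 0.
α_i > 1 for i ∈ {2}; NE contributions (0, 11, 0), G = 11.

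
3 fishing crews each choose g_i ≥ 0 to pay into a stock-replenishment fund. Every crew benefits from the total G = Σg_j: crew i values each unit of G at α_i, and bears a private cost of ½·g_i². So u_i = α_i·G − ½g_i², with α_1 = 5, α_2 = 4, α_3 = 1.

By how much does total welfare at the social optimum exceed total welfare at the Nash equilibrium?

Crew i's FOC: ∂u_i/∂g_i = α_i − g_i = 0, so g_i* = α_i.
NE contributions = (5, 4, 1); G = 10.
W^NE = (Σα)·G − ½Σα_i² = 10² − ½·42 = 79.
Planner sets g_i = Σα_j = 10 for every i, so G^SO = 3·10 = 30.
W^SO = (Σα)·G^SO − ½·3·(Σα)² = (3/2)·10² = 150.
Deadweight loss = W^SO − W^NE = 71.

71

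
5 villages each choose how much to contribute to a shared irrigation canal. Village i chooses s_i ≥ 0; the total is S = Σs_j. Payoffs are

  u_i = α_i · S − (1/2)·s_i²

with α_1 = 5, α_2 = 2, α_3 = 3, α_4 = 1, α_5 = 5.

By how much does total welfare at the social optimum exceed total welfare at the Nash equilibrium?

416

Village i's FOC: ∂u_i/∂s_i = α_i − s_i = 0, so s_i* = α_i.
NE contributions = (5, 2, 3, 1, 5); S = 16.
W^NE = (Σα)·S − ½Σα_i² = 16² − ½·64 = 224.
Planner sets s_i = Σα_j = 16 for every i, so S^SO = 5·16 = 80.
W^SO = (Σα)·S^SO − ½·5·(Σα)² = (5/2)·16² = 640.
Deadweight loss = W^SO − W^NE = 416.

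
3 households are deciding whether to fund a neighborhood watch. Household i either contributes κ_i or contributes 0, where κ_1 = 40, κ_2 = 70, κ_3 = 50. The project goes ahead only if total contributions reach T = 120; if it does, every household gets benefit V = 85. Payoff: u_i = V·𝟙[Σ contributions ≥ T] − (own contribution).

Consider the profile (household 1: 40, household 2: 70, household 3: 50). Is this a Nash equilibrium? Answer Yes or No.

Total = 160 ≥ 120: provided.
Household 1 (pledges 40, payoff 45): dropping to 0 → total 120, payoff 85. Profitable deviation.

No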